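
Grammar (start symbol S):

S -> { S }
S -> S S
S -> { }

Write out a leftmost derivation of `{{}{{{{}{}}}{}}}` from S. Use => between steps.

S => {S} => {SS} => {{}S} => {{}{S}} => {{}{SS}} => {{}{{S}S}} => {{}{{{S}}S}} => {{}{{{SS}}S}} => {{}{{{{}S}}S}} => {{}{{{{}{}}}S}} => {{}{{{{}{}}}{}}}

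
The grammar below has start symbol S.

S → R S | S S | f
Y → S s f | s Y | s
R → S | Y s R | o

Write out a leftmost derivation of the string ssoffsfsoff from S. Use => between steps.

S => SS   [S → S S]
SS => RSS   [S → R S]
RSS => YsRSS   [R → Y s R]
YsRSS => SsfsRSS   [Y → S s f]
SsfsRSS => SSsfsRSS   [S → S S]
SSsfsRSS => RSSsfsRSS   [S → R S]
RSSsfsRSS => YsRSSsfsRSS   [R → Y s R]
YsRSSsfsRSS => ssRSSsfsRSS   [Y → s]
ssRSSsfsRSS => ssoSSsfsRSS   [R → o]
ssoSSsfsRSS => ssofSsfsRSS   [S → f]
ssofSsfsRSS => ssoffsfsRSS   [S → f]
ssoffsfsRSS => ssoffsfsoSS   [R → o]
ssoffsfsoSS => ssoffsfsofS   [S → f]
ssoffsfsofS => ssoffsfsoff   [S → f]

S=>SS=>RSS=>YsRSS=>SsfsRSS=>SSsfsRSS=>RSSsfsRSS=>YsRSSsfsRSS=>ssRSSsfsRSS=>ssoSSsfsRSS=>ssofSsfsRSS=>ssoffsfsRSS=>ssoffsfsoSS=>ssoffsfsofS=>ssoffsfsoff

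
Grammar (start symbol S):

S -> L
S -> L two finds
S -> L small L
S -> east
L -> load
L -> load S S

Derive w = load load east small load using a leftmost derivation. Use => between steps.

S => L small L => load S S small L => load L S small L => load load S small L => load load east small L => load load east small load

S => L small L   [S -> L small L]
L small L => load S S small L   [L -> load S S]
load S S small L => load L S small L   [S -> L]
load L S small L => load load S small L   [L -> load]
load load S small L => load load east small L   [S -> east]
load load east small L => load load east small load   [L -> load]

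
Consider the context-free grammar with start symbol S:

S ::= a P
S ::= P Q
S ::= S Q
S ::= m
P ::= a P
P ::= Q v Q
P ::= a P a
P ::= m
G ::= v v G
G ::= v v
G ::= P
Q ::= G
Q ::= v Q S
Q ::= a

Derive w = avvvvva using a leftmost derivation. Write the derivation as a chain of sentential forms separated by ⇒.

S ⇒ PQ   [S ::= P Q]
PQ ⇒ QvQQ   [P ::= Q v Q]
QvQQ ⇒ avQQ   [Q ::= a]
avQQ ⇒ avGQ   [Q ::= G]
avGQ ⇒ avvvGQ   [G ::= v v G]
avvvGQ ⇒ avvvvvQ   [G ::= v v]
avvvvvQ ⇒ avvvvva   [Q ::= a]

S ⇒ PQ ⇒ QvQQ ⇒ avQQ ⇒ avGQ ⇒ avvvGQ ⇒ avvvvvQ ⇒ avvvvva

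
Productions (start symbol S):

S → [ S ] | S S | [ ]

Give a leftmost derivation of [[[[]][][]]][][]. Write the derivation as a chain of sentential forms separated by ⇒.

S ⇒ SS ⇒ SSS ⇒ [S]SS ⇒ [[S]]SS ⇒ [[SS]]SS ⇒ [[SSS]]SS ⇒ [[[S]SS]]SS ⇒ [[[[]]SS]]SS ⇒ [[[[]][]S]]SS ⇒ [[[[]][][]]]SS ⇒ [[[[]][][]]][]S ⇒ [[[[]][][]]][][]

S ⇒ SS   [S → S S]
SS ⇒ SSS   [S → S S]
SSS ⇒ [S]SS   [S → [ S ]]
[S]SS ⇒ [[S]]SS   [S → [ S ]]
[[S]]SS ⇒ [[SS]]SS   [S → S S]
[[SS]]SS ⇒ [[SSS]]SS   [S → S S]
[[SSS]]SS ⇒ [[[S]SS]]SS   [S → [ S ]]
[[[S]SS]]SS ⇒ [[[[]]SS]]SS   [S → [ ]]
[[[[]]SS]]SS ⇒ [[[[]][]S]]SS   [S → [ ]]
[[[[]][]S]]SS ⇒ [[[[]][][]]]SS   [S → [ ]]
[[[[]][][]]]SS ⇒ [[[[]][][]]][]S   [S → [ ]]
[[[[]][][]]][]S ⇒ [[[[]][][]]][][]   [S → [ ]]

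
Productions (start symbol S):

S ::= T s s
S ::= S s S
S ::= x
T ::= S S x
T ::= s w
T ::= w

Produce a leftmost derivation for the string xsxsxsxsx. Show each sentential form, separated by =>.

S=>SsS=>xsS=>xsSsS=>xsSsSsS=>xsSsSsSsS=>xsxsSsSsS=>xsxsxsSsS=>xsxsxsxsS=>xsxsxsxsx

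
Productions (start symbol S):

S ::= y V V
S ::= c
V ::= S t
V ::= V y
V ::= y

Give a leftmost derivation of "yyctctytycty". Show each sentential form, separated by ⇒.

S ⇒ yVV ⇒ yVyV ⇒ yStyV ⇒ yyVVtyV ⇒ yyStVtyV ⇒ yyctVtyV ⇒ yyctVytyV ⇒ yyctStytyV ⇒ yyctctytyV ⇒ yyctctytyVy ⇒ yyctctytySty ⇒ yyctctytycty

S ⇒ yVV   [S ::= y V V]
yVV ⇒ yVyV   [V ::= V y]
yVyV ⇒ yStyV   [V ::= S t]
yStyV ⇒ yyVVtyV   [S ::= y V V]
yyVVtyV ⇒ yyStVtyV   [V ::= S t]
yyStVtyV ⇒ yyctVtyV   [S ::= c]
yyctVtyV ⇒ yyctVytyV   [V ::= V y]
yyctVytyV ⇒ yyctStytyV   [V ::= S t]
yyctStytyV ⇒ yyctctytyV   [S ::= c]
yyctctytyV ⇒ yyctctytyVy   [V ::= V y]
yyctctytyVy ⇒ yyctctytySty   [V ::= S t]
yyctctytySty ⇒ yyctctytycty   [S ::= c]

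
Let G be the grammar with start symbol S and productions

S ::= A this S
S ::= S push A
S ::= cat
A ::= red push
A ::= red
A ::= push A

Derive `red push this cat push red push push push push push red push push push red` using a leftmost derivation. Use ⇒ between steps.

S ⇒ S push A ⇒ S push A push A ⇒ A this S push A push A ⇒ red push this S push A push A ⇒ red push this S push A push A push A ⇒ red push this cat push A push A push A ⇒ red push this cat push red push push A push A ⇒ red push this cat push red push push push A push A ⇒ red push this cat push red push push push push A push A ⇒ red push this cat push red push push push push push A push A ⇒ red push this cat push red push push push push push red push A ⇒ red push this cat push red push push push push push red push push A ⇒ red push this cat push red push push push push push red push push push A ⇒ red push this cat push red push push push push push red push push push red

S ⇒ S push A   [S ::= S push A]
S push A ⇒ S push A push A   [S ::= S push A]
S push A push A ⇒ A this S push A push A   [S ::= A this S]
A this S push A push A ⇒ red push this S push A push A   [A ::= red push]
red push this S push A push A ⇒ red push this S push A push A push A   [S ::= S push A]
red push this S push A push A push A ⇒ red push this cat push A push A push A   [S ::= cat]
red push this cat push A push A push A ⇒ red push this cat push red push push A push A   [A ::= red push]
red push this cat push red push push A push A ⇒ red push this cat push red push push push A push A   [A ::= push A]
red push this cat push red push push push A push A ⇒ red push this cat push red push push push push A push A   [A ::= push A]
red push this cat push red push push push push A push A ⇒ red push this cat push red push push push push push A push A   [A ::= push A]
red push this cat push red push push push push push A push A ⇒ red push this cat push red push push push push push red push A   [A ::= red]
red push this cat push red push push push push push red push A ⇒ red push this cat push red push push push push push red push push A   [A ::= push A]
red push this cat push red push push push push push red push push A ⇒ red push this cat push red push push push push push red push push push A   [A ::= push A]
red push this cat push red push push push push push red push push push A ⇒ red push this cat push red push push push push push red push push push red   [A ::= red]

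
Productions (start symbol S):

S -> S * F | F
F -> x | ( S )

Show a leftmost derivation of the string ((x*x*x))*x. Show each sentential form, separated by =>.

S => S*F   [S -> S * F]
S*F => F*F   [S -> F]
F*F => (S)*F   [F -> ( S )]
(S)*F => (F)*F   [S -> F]
(F)*F => ((S))*F   [F -> ( S )]
((S))*F => ((S*F))*F   [S -> S * F]
((S*F))*F => ((S*F*F))*F   [S -> S * F]
((S*F*F))*F => ((F*F*F))*F   [S -> F]
((F*F*F))*F => ((x*F*F))*F   [F -> x]
((x*F*F))*F => ((x*x*F))*F   [F -> x]
((x*x*F))*F => ((x*x*x))*F   [F -> x]
((x*x*x))*F => ((x*x*x))*x   [F -> x]

S=>S*F=>F*F=>(S)*F=>(F)*F=>((S))*F=>((S*F))*F=>((S*F*F))*F=>((F*F*F))*F=>((x*F*F))*F=>((x*x*F))*F=>((x*x*x))*F=>((x*x*x))*x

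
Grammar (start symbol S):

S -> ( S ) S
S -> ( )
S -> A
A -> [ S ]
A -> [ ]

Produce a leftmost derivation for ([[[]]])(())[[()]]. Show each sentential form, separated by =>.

S=>(S)S=>(A)S=>([S])S=>([A])S=>([[S]])S=>([[A]])S=>([[[]]])S=>([[[]]])(S)S=>([[[]]])(())S=>([[[]]])(())A=>([[[]]])(())[S]=>([[[]]])(())[A]=>([[[]]])(())[[S]]=>([[[]]])(())[[()]]

S => (S)S   [S -> ( S ) S]
(S)S => (A)S   [S -> A]
(A)S => ([S])S   [A -> [ S ]]
([S])S => ([A])S   [S -> A]
([A])S => ([[S]])S   [A -> [ S ]]
([[S]])S => ([[A]])S   [S -> A]
([[A]])S => ([[[]]])S   [A -> [ ]]
([[[]]])S => ([[[]]])(S)S   [S -> ( S ) S]
([[[]]])(S)S => ([[[]]])(())S   [S -> ( )]
([[[]]])(())S => ([[[]]])(())A   [S -> A]
([[[]]])(())A => ([[[]]])(())[S]   [A -> [ S ]]
([[[]]])(())[S] => ([[[]]])(())[A]   [S -> A]
([[[]]])(())[A] => ([[[]]])(())[[S]]   [A -> [ S ]]
([[[]]])(())[[S]] => ([[[]]])(())[[()]]   [S -> ( )]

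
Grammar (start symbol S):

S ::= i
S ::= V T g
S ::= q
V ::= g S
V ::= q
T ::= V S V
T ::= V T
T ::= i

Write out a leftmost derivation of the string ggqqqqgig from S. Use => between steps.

S => VTg => gSTg => gVTgTg => ggSTgTg => ggqTgTg => ggqVSVgTg => ggqqSVgTg => ggqqqVgTg => ggqqqqgTg => ggqqqqgig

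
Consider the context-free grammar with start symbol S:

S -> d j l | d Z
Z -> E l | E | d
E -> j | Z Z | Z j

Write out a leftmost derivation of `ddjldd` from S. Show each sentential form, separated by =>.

S => dZ => dE => dZZ => dEZ => dZZZ => dElZZ => dZjlZZ => ddjlZZ => ddjldZ => ddjldd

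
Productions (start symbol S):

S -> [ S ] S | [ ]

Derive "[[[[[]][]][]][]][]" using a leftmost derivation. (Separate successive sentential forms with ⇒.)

S ⇒ [S]S ⇒ [[S]S]S ⇒ [[[S]S]S]S ⇒ [[[[S]S]S]S]S ⇒ [[[[[]]S]S]S]S ⇒ [[[[[]][]]S]S]S ⇒ [[[[[]][]][]]S]S ⇒ [[[[[]][]][]][]]S ⇒ [[[[[]][]][]][]][]

S ⇒ [S]S   [S -> [ S ] S]
[S]S ⇒ [[S]S]S   [S -> [ S ] S]
[[S]S]S ⇒ [[[S]S]S]S   [S -> [ S ] S]
[[[S]S]S]S ⇒ [[[[S]S]S]S]S   [S -> [ S ] S]
[[[[S]S]S]S]S ⇒ [[[[[]]S]S]S]S   [S -> [ ]]
[[[[[]]S]S]S]S ⇒ [[[[[]][]]S]S]S   [S -> [ ]]
[[[[[]][]]S]S]S ⇒ [[[[[]][]][]]S]S   [S -> [ ]]
[[[[[]][]][]]S]S ⇒ [[[[[]][]][]][]]S   [S -> [ ]]
[[[[[]][]][]][]]S ⇒ [[[[[]][]][]][]][]   [S -> [ ]]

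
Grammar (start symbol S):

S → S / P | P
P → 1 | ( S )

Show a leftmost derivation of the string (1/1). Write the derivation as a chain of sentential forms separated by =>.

S => P => (S) => (S/P) => (P/P) => (1/P) => (1/1)

S => P   [S → P]
P => (S)   [P → ( S )]
(S) => (S/P)   [S → S / P]
(S/P) => (P/P)   [S → P]
(P/P) => (1/P)   [P → 1]
(1/P) => (1/1)   [P → 1]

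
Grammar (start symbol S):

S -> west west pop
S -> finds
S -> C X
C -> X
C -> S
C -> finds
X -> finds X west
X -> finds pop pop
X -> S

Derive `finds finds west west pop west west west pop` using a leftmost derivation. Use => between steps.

S => C X => X X => S X => C X X => finds X X => finds finds X west X => finds finds S west X => finds finds west west pop west X => finds finds west west pop west S => finds finds west west pop west west west pop

S => C X   [S -> C X]
C X => X X   [C -> X]
X X => S X   [X -> S]
S X => C X X   [S -> C X]
C X X => finds X X   [C -> finds]
finds X X => finds finds X west X   [X -> finds X west]
finds finds X west X => finds finds S west X   [X -> S]
finds finds S west X => finds finds west west pop west X   [S -> west west pop]
finds finds west west pop west X => finds finds west west pop west S   [X -> S]
finds finds west west pop west S => finds finds west west pop west west west pop   [S -> west west pop]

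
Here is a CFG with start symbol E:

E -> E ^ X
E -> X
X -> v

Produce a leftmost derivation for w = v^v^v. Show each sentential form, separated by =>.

E=>E^X=>E^X^X=>X^X^X=>v^X^X=>v^v^X=>v^v^v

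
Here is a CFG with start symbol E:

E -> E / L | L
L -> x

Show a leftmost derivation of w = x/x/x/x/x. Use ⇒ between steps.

E ⇒ E/L   [E -> E / L]
E/L ⇒ E/L/L   [E -> E / L]
E/L/L ⇒ E/L/L/L   [E -> E / L]
E/L/L/L ⇒ E/L/L/L/L   [E -> E / L]
E/L/L/L/L ⇒ L/L/L/L/L   [E -> L]
L/L/L/L/L ⇒ x/L/L/L/L   [L -> x]
x/L/L/L/L ⇒ x/x/L/L/L   [L -> x]
x/x/L/L/L ⇒ x/x/x/L/L   [L -> x]
x/x/x/L/L ⇒ x/x/x/x/L   [L -> x]
x/x/x/x/L ⇒ x/x/x/x/x   [L -> x]

E ⇒ E/L ⇒ E/L/L ⇒ E/L/L/L ⇒ E/L/L/L/L ⇒ L/L/L/L/L ⇒ x/L/L/L/L ⇒ x/x/L/L/L ⇒ x/x/x/L/L ⇒ x/x/x/x/L ⇒ x/x/x/x/x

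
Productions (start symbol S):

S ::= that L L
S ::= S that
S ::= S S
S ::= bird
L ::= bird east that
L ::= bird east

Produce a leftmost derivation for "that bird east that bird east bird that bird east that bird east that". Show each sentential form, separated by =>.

S => S S => S S S => that L L S S => that bird east that L S S => that bird east that bird east S S => that bird east that bird east bird S => that bird east that bird east bird that L L => that bird east that bird east bird that bird east that L => that bird east that bird east bird that bird east that bird east that

S => S S   [S ::= S S]
S S => S S S   [S ::= S S]
S S S => that L L S S   [S ::= that L L]
that L L S S => that bird east that L S S   [L ::= bird east that]
that bird east that L S S => that bird east that bird east S S   [L ::= bird east]
that bird east that bird east S S => that bird east that bird east bird S   [S ::= bird]
that bird east that bird east bird S => that bird east that bird east bird that L L   [S ::= that L L]
that bird east that bird east bird that L L => that bird east that bird east bird that bird east that L   [L ::= bird east that]
that bird east that bird east bird that bird east that L => that bird east that bird east bird that bird east that bird east that   [L ::= bird east that]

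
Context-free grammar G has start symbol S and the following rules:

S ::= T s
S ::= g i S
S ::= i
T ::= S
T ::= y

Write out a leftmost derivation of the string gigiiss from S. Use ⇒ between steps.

S⇒giS⇒gigiS⇒gigiTs⇒gigiSs⇒gigiTss⇒gigiSss⇒gigiiss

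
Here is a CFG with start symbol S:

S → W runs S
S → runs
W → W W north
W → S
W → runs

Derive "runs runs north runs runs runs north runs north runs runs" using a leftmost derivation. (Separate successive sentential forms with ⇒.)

S ⇒ W runs S ⇒ W W north runs S ⇒ W W north W north runs S ⇒ S W north W north runs S ⇒ W runs S W north W north runs S ⇒ W W north runs S W north W north runs S ⇒ runs W north runs S W north W north runs S ⇒ runs runs north runs S W north W north runs S ⇒ runs runs north runs runs W north W north runs S ⇒ runs runs north runs runs runs north W north runs S ⇒ runs runs north runs runs runs north runs north runs S ⇒ runs runs north runs runs runs north runs north runs runs

S ⇒ W runs S   [S → W runs S]
W runs S ⇒ W W north runs S   [W → W W north]
W W north runs S ⇒ W W north W north runs S   [W → W W north]
W W north W north runs S ⇒ S W north W north runs S   [W → S]
S W north W north runs S ⇒ W runs S W north W north runs S   [S → W runs S]
W runs S W north W north runs S ⇒ W W north runs S W north W north runs S   [W → W W north]
W W north runs S W north W north runs S ⇒ runs W north runs S W north W north runs S   [W → runs]
runs W north runs S W north W north runs S ⇒ runs runs north runs S W north W north runs S   [W → runs]
runs runs north runs S W north W north runs S ⇒ runs runs north runs runs W north W north runs S   [S → runs]
runs runs north runs runs W north W north runs S ⇒ runs runs north runs runs runs north W north runs S   [W → runs]
runs runs north runs runs runs north W north runs S ⇒ runs runs north runs runs runs north runs north runs S   [W → runs]
runs runs north runs runs runs north runs north runs S ⇒ runs runs north runs runs runs north runs north runs runs   [S → runs]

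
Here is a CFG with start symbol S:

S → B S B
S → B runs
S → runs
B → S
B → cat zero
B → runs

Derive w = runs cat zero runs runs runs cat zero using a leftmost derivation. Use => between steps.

S => B S B => S S B => B S B S B => runs S B S B => runs B runs B S B => runs cat zero runs B S B => runs cat zero runs runs S B => runs cat zero runs runs runs B => runs cat zero runs runs runs cat zero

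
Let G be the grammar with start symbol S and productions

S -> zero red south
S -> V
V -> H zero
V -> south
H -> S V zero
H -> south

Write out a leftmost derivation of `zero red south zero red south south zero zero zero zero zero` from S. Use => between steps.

S => V   [S -> V]
V => H zero   [V -> H zero]
H zero => S V zero zero   [H -> S V zero]
S V zero zero => zero red south V zero zero   [S -> zero red south]
zero red south V zero zero => zero red south H zero zero zero   [V -> H zero]
zero red south H zero zero zero => zero red south S V zero zero zero zero   [H -> S V zero]
zero red south S V zero zero zero zero => zero red south zero red south V zero zero zero zero   [S -> zero red south]
zero red south zero red south V zero zero zero zero => zero red south zero red south H zero zero zero zero zero   [V -> H zero]
zero red south zero red south H zero zero zero zero zero => zero red south zero red south south zero zero zero zero zero   [H -> south]

S => V => H zero => S V zero zero => zero red south V zero zero => zero red south H zero zero zero => zero red south S V zero zero zero zero => zero red south zero red south V zero zero zero zero => zero red south zero red south H zero zero zero zero zero => zero red south zero red south south zero zero zero zero zero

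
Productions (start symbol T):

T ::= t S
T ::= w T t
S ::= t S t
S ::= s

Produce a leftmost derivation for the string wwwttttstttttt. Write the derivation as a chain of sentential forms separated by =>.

T => wTt => wwTtt => wwwTttt => wwwtSttt => wwwttStttt => wwwtttSttttt => wwwttttStttttt => wwwttttstttttt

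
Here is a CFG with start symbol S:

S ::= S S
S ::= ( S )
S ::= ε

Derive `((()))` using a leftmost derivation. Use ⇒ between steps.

S ⇒ SS ⇒ SSS ⇒ SSSS ⇒ SSSSS ⇒ (S)SSSS ⇒ ((S))SSSS ⇒ (((S)))SSSS ⇒ ((()))SSSS ⇒ ((()))SSS ⇒ ((()))SS ⇒ ((()))S ⇒ ((()))

S ⇒ SS   [S ::= S S]
SS ⇒ SSS   [S ::= S S]
SSS ⇒ SSSS   [S ::= S S]
SSSS ⇒ SSSSS   [S ::= S S]
SSSSS ⇒ (S)SSSS   [S ::= ( S )]
(S)SSSS ⇒ ((S))SSSS   [S ::= ( S )]
((S))SSSS ⇒ (((S)))SSSS   [S ::= ( S )]
(((S)))SSSS ⇒ ((()))SSSS   [S ::= ε]
((()))SSSS ⇒ ((()))SSS   [S ::= ε]
((()))SSS ⇒ ((()))SS   [S ::= ε]
((()))SS ⇒ ((()))S   [S ::= ε]
((()))S ⇒ ((()))   [S ::= ε]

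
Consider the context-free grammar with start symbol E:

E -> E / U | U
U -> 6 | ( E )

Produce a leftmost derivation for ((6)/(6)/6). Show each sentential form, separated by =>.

E => U   [E -> U]
U => (E)   [U -> ( E )]
(E) => (E/U)   [E -> E / U]
(E/U) => (E/U/U)   [E -> E / U]
(E/U/U) => (U/U/U)   [E -> U]
(U/U/U) => ((E)/U/U)   [U -> ( E )]
((E)/U/U) => ((U)/U/U)   [E -> U]
((U)/U/U) => ((6)/U/U)   [U -> 6]
((6)/U/U) => ((6)/(E)/U)   [U -> ( E )]
((6)/(E)/U) => ((6)/(U)/U)   [E -> U]
((6)/(U)/U) => ((6)/(6)/U)   [U -> 6]
((6)/(6)/U) => ((6)/(6)/6)   [U -> 6]

E => U => (E) => (E/U) => (E/U/U) => (U/U/U) => ((E)/U/U) => ((U)/U/U) => ((6)/U/U) => ((6)/(E)/U) => ((6)/(U)/U) => ((6)/(6)/U) => ((6)/(6)/6)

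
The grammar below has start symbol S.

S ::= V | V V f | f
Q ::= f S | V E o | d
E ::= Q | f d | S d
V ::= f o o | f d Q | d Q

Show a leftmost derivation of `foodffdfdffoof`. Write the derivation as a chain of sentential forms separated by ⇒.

S ⇒ VVf ⇒ fooVf ⇒ foodQf ⇒ foodfSf ⇒ foodfVf ⇒ foodffdQf ⇒ foodffdfSf ⇒ foodffdfVf ⇒ foodffdfdQf ⇒ foodffdfdfSf ⇒ foodffdfdfVf ⇒ foodffdfdffoof

S ⇒ VVf   [S ::= V V f]
VVf ⇒ fooVf   [V ::= f o o]
fooVf ⇒ foodQf   [V ::= d Q]
foodQf ⇒ foodfSf   [Q ::= f S]
foodfSf ⇒ foodfVf   [S ::= V]
foodfVf ⇒ foodffdQf   [V ::= f d Q]
foodffdQf ⇒ foodffdfSf   [Q ::= f S]
foodffdfSf ⇒ foodffdfVf   [S ::= V]
foodffdfVf ⇒ foodffdfdQf   [V ::= d Q]
foodffdfdQf ⇒ foodffdfdfSf   [Q ::= f S]
foodffdfdfSf ⇒ foodffdfdfVf   [S ::= V]
foodffdfdfVf ⇒ foodffdfdffoof   [V ::= f o o]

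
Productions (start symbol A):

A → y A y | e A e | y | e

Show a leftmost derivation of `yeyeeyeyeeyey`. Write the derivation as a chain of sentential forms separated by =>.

A => yAy   [A → y A y]
yAy => yeAey   [A → e A e]
yeAey => yeyAyey   [A → y A y]
yeyAyey => yeyeAeyey   [A → e A e]
yeyeAeyey => yeyeeAeeyey   [A → e A e]
yeyeeAeeyey => yeyeeyAyeeyey   [A → y A y]
yeyeeyAyeeyey => yeyeeyeyeeyey   [A → e]

A=>yAy=>yeAey=>yeyAyey=>yeyeAeyey=>yeyeeAeeyey=>yeyeeyAyeeyey=>yeyeeyeyeeyey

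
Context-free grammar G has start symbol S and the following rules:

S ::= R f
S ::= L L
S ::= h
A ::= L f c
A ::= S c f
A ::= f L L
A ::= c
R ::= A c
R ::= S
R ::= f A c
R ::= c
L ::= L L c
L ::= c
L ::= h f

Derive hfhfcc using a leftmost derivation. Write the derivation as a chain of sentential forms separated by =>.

S => LL => LLcL => hfLcL => hfhfcL => hfhfcc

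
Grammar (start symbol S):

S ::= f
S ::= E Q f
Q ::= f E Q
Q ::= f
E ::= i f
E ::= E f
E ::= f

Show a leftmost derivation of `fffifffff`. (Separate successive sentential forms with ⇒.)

S ⇒ EQf ⇒ EfQf ⇒ ffQf ⇒ fffEQf ⇒ fffEfQf ⇒ fffEffQf ⇒ fffifffQf ⇒ fffifffff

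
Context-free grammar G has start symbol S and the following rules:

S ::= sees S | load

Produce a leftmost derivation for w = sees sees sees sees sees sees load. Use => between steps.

S => sees S => sees sees S => sees sees sees S => sees sees sees sees S => sees sees sees sees sees S => sees sees sees sees sees sees S => sees sees sees sees sees sees load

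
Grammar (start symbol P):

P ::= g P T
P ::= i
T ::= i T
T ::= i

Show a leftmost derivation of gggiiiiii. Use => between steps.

P=>gPT=>ggPTT=>gggPTTT=>gggiTTT=>gggiiTT=>gggiiiTT=>gggiiiiT=>gggiiiiiT=>gggiiiiii

P => gPT   [P ::= g P T]
gPT => ggPTT   [P ::= g P T]
ggPTT => gggPTTT   [P ::= g P T]
gggPTTT => gggiTTT   [P ::= i]
gggiTTT => gggiiTT   [T ::= i]
gggiiTT => gggiiiTT   [T ::= i T]
gggiiiTT => gggiiiiT   [T ::= i]
gggiiiiT => gggiiiiiT   [T ::= i T]
gggiiiiiT => gggiiiiii   [T ::= i]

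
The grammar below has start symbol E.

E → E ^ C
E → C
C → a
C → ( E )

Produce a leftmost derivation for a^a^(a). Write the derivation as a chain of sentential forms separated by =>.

E => E^C => E^C^C => C^C^C => a^C^C => a^a^C => a^a^(E) => a^a^(C) => a^a^(a)

E => E^C   [E → E ^ C]
E^C => E^C^C   [E → E ^ C]
E^C^C => C^C^C   [E → C]
C^C^C => a^C^C   [C → a]
a^C^C => a^a^C   [C → a]
a^a^C => a^a^(E)   [C → ( E )]
a^a^(E) => a^a^(C)   [E → C]
a^a^(C) => a^a^(a)   [C → a]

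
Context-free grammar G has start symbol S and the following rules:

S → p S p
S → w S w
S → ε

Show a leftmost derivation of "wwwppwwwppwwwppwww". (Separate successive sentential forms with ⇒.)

S ⇒ wSw ⇒ wwSww ⇒ wwwSwww ⇒ wwwpSpwww ⇒ wwwppSppwww ⇒ wwwppwSwppwww ⇒ wwwppwwSwwppwww ⇒ wwwppwwwSwwwppwww ⇒ wwwppwwwpSpwwwppwww ⇒ wwwppwwwppwwwppwww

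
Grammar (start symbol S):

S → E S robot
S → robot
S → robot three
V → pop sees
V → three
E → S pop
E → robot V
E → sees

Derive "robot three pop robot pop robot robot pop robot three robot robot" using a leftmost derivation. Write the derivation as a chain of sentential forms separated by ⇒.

S ⇒ E S robot   [S → E S robot]
E S robot ⇒ S pop S robot   [E → S pop]
S pop S robot ⇒ robot three pop S robot   [S → robot three]
robot three pop S robot ⇒ robot three pop E S robot robot   [S → E S robot]
robot three pop E S robot robot ⇒ robot three pop S pop S robot robot   [E → S pop]
robot three pop S pop S robot robot ⇒ robot three pop E S robot pop S robot robot   [S → E S robot]
robot three pop E S robot pop S robot robot ⇒ robot three pop S pop S robot pop S robot robot   [E → S pop]
robot three pop S pop S robot pop S robot robot ⇒ robot three pop robot pop S robot pop S robot robot   [S → robot]
robot three pop robot pop S robot pop S robot robot ⇒ robot three pop robot pop robot robot pop S robot robot   [S → robot]
robot three pop robot pop robot robot pop S robot robot ⇒ robot three pop robot pop robot robot pop robot three robot robot   [S → robot three]

S ⇒ E S robot ⇒ S pop S robot ⇒ robot three pop S robot ⇒ robot three pop E S robot robot ⇒ robot three pop S pop S robot robot ⇒ robot three pop E S robot pop S robot robot ⇒ robot three pop S pop S robot pop S robot robot ⇒ robot three pop robot pop S robot pop S robot robot ⇒ robot three pop robot pop robot robot pop S robot robot ⇒ robot three pop robot pop robot robot pop robot three robot robot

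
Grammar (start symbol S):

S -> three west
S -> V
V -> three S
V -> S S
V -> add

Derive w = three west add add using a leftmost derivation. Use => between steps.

S => V => S S => V S => S S S => three west S S => three west V S => three west add S => three west add V => three west add add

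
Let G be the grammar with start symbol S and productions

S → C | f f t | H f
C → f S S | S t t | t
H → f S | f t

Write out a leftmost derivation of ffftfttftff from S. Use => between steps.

S => Hf => fSf => fCf => ffSSf => ffCSf => ffSttSf => ffHfttSf => ffftfttSf => ffftfttHff => ffftfttftff

S => Hf   [S → H f]
Hf => fSf   [H → f S]
fSf => fCf   [S → C]
fCf => ffSSf   [C → f S S]
ffSSf => ffCSf   [S → C]
ffCSf => ffSttSf   [C → S t t]
ffSttSf => ffHfttSf   [S → H f]
ffHfttSf => ffftfttSf   [H → f t]
ffftfttSf => ffftfttHff   [S → H f]
ffftfttHff => ffftfttftff   [H → f t]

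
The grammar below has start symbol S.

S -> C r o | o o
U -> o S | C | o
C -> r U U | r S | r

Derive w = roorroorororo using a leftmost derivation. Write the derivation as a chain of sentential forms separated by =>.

S => Cro   [S -> C r o]
Cro => rUUro   [C -> r U U]
rUUro => roUro   [U -> o]
roUro => rooSro   [U -> o S]
rooSro => rooCroro   [S -> C r o]
rooCroro => roorSroro   [C -> r S]
roorSroro => roorCrororo   [S -> C r o]
roorCrororo => roorrUUrororo   [C -> r U U]
roorrUUrororo => roorroUrororo   [U -> o]
roorroUrororo => roorroorororo   [U -> o]

S => Cro => rUUro => roUro => rooSro => rooCroro => roorSroro => roorCrororo => roorrUUrororo => roorroUrororo => roorroorororo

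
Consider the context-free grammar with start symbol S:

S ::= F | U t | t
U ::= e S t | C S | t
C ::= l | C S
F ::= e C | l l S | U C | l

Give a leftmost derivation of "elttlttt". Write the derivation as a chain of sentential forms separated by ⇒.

S ⇒ Ut   [S ::= U t]
Ut ⇒ eStt   [U ::= e S t]
eStt ⇒ eFtt   [S ::= F]
eFtt ⇒ eUCtt   [F ::= U C]
eUCtt ⇒ eCSCtt   [U ::= C S]
eCSCtt ⇒ eCSSCtt   [C ::= C S]
eCSSCtt ⇒ elSSCtt   [C ::= l]
elSSCtt ⇒ eltSCtt   [S ::= t]
eltSCtt ⇒ elttCtt   [S ::= t]
elttCtt ⇒ elttCStt   [C ::= C S]
elttCStt ⇒ elttlStt   [C ::= l]
elttlStt ⇒ elttlttt   [S ::= t]

S ⇒ Ut ⇒ eStt ⇒ eFtt ⇒ eUCtt ⇒ eCSCtt ⇒ eCSSCtt ⇒ elSSCtt ⇒ eltSCtt ⇒ elttCtt ⇒ elttCStt ⇒ elttlStt ⇒ elttlttt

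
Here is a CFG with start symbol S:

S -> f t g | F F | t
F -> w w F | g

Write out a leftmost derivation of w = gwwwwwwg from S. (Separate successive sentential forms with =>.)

S => FF   [S -> F F]
FF => gF   [F -> g]
gF => gwwF   [F -> w w F]
gwwF => gwwwwF   [F -> w w F]
gwwwwF => gwwwwwwF   [F -> w w F]
gwwwwwwF => gwwwwwwg   [F -> g]

S=>FF=>gF=>gwwF=>gwwwwF=>gwwwwwwF=>gwwwwwwg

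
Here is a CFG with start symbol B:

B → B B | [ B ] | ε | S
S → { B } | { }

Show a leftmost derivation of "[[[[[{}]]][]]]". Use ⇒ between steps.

B⇒[B]⇒[BB]⇒[[B]B]⇒[[BB]B]⇒[[[B]B]B]⇒[[[[B]]B]B]⇒[[[[[B]]]B]B]⇒[[[[[S]]]B]B]⇒[[[[[{}]]]B]B]⇒[[[[[{}]]][B]]B]⇒[[[[[{}]]][]]B]⇒[[[[[{}]]][]]]

B ⇒ [B]   [B → [ B ]]
[B] ⇒ [BB]   [B → B B]
[BB] ⇒ [[B]B]   [B → [ B ]]
[[B]B] ⇒ [[BB]B]   [B → B B]
[[BB]B] ⇒ [[[B]B]B]   [B → [ B ]]
[[[B]B]B] ⇒ [[[[B]]B]B]   [B → [ B ]]
[[[[B]]B]B] ⇒ [[[[[B]]]B]B]   [B → [ B ]]
[[[[[B]]]B]B] ⇒ [[[[[S]]]B]B]   [B → S]
[[[[[S]]]B]B] ⇒ [[[[[{}]]]B]B]   [S → { }]
[[[[[{}]]]B]B] ⇒ [[[[[{}]]][B]]B]   [B → [ B ]]
[[[[[{}]]][B]]B] ⇒ [[[[[{}]]][]]B]   [B → ε]
[[[[[{}]]][]]B] ⇒ [[[[[{}]]][]]]   [B → ε]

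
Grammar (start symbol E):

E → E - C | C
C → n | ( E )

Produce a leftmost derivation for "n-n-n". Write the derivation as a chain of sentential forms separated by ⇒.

E ⇒ E-C ⇒ E-C-C ⇒ C-C-C ⇒ n-C-C ⇒ n-n-C ⇒ n-n-n

E ⇒ E-C   [E → E - C]
E-C ⇒ E-C-C   [E → E - C]
E-C-C ⇒ C-C-C   [E → C]
C-C-C ⇒ n-C-C   [C → n]
n-C-C ⇒ n-n-C   [C → n]
n-n-C ⇒ n-n-n   [C → n]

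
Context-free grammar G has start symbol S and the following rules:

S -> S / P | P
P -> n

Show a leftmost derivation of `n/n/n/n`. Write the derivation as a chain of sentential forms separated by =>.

S => S/P => S/P/P => S/P/P/P => P/P/P/P => n/P/P/P => n/n/P/P => n/n/n/P => n/n/n/n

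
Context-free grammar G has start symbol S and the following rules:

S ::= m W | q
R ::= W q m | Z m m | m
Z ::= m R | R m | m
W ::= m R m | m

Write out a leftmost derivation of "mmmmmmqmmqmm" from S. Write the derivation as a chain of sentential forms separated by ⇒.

S ⇒ mW   [S ::= m W]
mW ⇒ mmRm   [W ::= m R m]
mmRm ⇒ mmWqmm   [R ::= W q m]
mmWqmm ⇒ mmmRmqmm   [W ::= m R m]
mmmRmqmm ⇒ mmmWqmmqmm   [R ::= W q m]
mmmWqmmqmm ⇒ mmmmRmqmmqmm   [W ::= m R m]
mmmmRmqmmqmm ⇒ mmmmmmqmmqmm   [R ::= m]

S ⇒ mW ⇒ mmRm ⇒ mmWqmm ⇒ mmmRmqmm ⇒ mmmWqmmqmm ⇒ mmmmRmqmmqmm ⇒ mmmmmmqmmqmm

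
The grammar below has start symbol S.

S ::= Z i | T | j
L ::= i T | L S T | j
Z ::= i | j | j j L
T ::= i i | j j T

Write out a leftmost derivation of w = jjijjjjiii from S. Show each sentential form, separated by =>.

S => Zi => jjLi => jjiTi => jjijjTi => jjijjjjTi => jjijjjjiii

S => Zi   [S ::= Z i]
Zi => jjLi   [Z ::= j j L]
jjLi => jjiTi   [L ::= i T]
jjiTi => jjijjTi   [T ::= j j T]
jjijjTi => jjijjjjTi   [T ::= j j T]
jjijjjjTi => jjijjjjiii   [T ::= i i]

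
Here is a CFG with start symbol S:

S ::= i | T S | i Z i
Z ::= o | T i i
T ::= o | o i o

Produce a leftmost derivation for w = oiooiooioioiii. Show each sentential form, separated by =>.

S => TS   [S ::= T S]
TS => oioS   [T ::= o i o]
oioS => oioTS   [S ::= T S]
oioTS => oiooioS   [T ::= o i o]
oiooioS => oiooioTS   [S ::= T S]
oiooioTS => oiooiooS   [T ::= o]
oiooiooS => oiooiooiZi   [S ::= i Z i]
oiooiooiZi => oiooiooiTiii   [Z ::= T i i]
oiooiooiTiii => oiooiooioioiii   [T ::= o i o]

S=>TS=>oioS=>oioTS=>oiooioS=>oiooioTS=>oiooiooS=>oiooiooiZi=>oiooiooiTiii=>oiooiooioioiii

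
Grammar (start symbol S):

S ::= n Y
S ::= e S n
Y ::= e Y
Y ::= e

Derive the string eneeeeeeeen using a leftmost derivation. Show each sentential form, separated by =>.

S => eSn   [S ::= e S n]
eSn => enYn   [S ::= n Y]
enYn => eneYn   [Y ::= e Y]
eneYn => eneeYn   [Y ::= e Y]
eneeYn => eneeeYn   [Y ::= e Y]
eneeeYn => eneeeeYn   [Y ::= e Y]
eneeeeYn => eneeeeeYn   [Y ::= e Y]
eneeeeeYn => eneeeeeeYn   [Y ::= e Y]
eneeeeeeYn => eneeeeeeeYn   [Y ::= e Y]
eneeeeeeeYn => eneeeeeeeen   [Y ::= e]

S=>eSn=>enYn=>eneYn=>eneeYn=>eneeeYn=>eneeeeYn=>eneeeeeYn=>eneeeeeeYn=>eneeeeeeeYn=>eneeeeeeeen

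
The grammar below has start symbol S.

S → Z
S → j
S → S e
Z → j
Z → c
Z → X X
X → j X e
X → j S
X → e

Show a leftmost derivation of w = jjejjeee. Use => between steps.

S=>Se=>See=>Seee=>Zeee=>XXeee=>jSXeee=>jSeXeee=>jjeXeee=>jjejSeee=>jjejjeee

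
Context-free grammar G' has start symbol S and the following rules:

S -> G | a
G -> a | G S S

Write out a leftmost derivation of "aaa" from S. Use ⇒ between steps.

S⇒G⇒GSS⇒aSS⇒aGS⇒aaS⇒aaa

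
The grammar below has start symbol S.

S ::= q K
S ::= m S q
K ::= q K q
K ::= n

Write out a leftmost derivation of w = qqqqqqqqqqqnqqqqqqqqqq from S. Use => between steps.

S => qK => qqKq => qqqKqq => qqqqKqqq => qqqqqKqqqq => qqqqqqKqqqqq => qqqqqqqKqqqqqq => qqqqqqqqKqqqqqqq => qqqqqqqqqKqqqqqqqq => qqqqqqqqqqKqqqqqqqqq => qqqqqqqqqqqKqqqqqqqqqq => qqqqqqqqqqqnqqqqqqqqqq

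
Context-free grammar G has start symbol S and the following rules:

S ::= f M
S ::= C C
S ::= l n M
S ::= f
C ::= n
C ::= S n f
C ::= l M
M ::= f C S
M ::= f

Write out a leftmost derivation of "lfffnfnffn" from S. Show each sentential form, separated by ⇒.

S ⇒ CC ⇒ lMC ⇒ lfCSC ⇒ lfSnfSC ⇒ lffMnfSC ⇒ lfffCSnfSC ⇒ lfffnSnfSC ⇒ lfffnfnfSC ⇒ lfffnfnffC ⇒ lfffnfnffn

S ⇒ CC   [S ::= C C]
CC ⇒ lMC   [C ::= l M]
lMC ⇒ lfCSC   [M ::= f C S]
lfCSC ⇒ lfSnfSC   [C ::= S n f]
lfSnfSC ⇒ lffMnfSC   [S ::= f M]
lffMnfSC ⇒ lfffCSnfSC   [M ::= f C S]
lfffCSnfSC ⇒ lfffnSnfSC   [C ::= n]
lfffnSnfSC ⇒ lfffnfnfSC   [S ::= f]
lfffnfnfSC ⇒ lfffnfnffC   [S ::= f]
lfffnfnffC ⇒ lfffnfnffn   [C ::= n]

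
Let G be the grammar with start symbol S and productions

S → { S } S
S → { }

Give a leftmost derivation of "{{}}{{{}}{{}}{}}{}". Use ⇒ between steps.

S ⇒ {S}S   [S → { S } S]
{S}S ⇒ {{}}S   [S → { }]
{{}}S ⇒ {{}}{S}S   [S → { S } S]
{{}}{S}S ⇒ {{}}{{S}S}S   [S → { S } S]
{{}}{{S}S}S ⇒ {{}}{{{}}S}S   [S → { }]
{{}}{{{}}S}S ⇒ {{}}{{{}}{S}S}S   [S → { S } S]
{{}}{{{}}{S}S}S ⇒ {{}}{{{}}{{}}S}S   [S → { }]
{{}}{{{}}{{}}S}S ⇒ {{}}{{{}}{{}}{}}S   [S → { }]
{{}}{{{}}{{}}{}}S ⇒ {{}}{{{}}{{}}{}}{}   [S → { }]

S⇒{S}S⇒{{}}S⇒{{}}{S}S⇒{{}}{{S}S}S⇒{{}}{{{}}S}S⇒{{}}{{{}}{S}S}S⇒{{}}{{{}}{{}}S}S⇒{{}}{{{}}{{}}{}}S⇒{{}}{{{}}{{}}{}}{}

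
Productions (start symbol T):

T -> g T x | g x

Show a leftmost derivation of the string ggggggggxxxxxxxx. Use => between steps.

T => gTx   [T -> g T x]
gTx => ggTxx   [T -> g T x]
ggTxx => gggTxxx   [T -> g T x]
gggTxxx => ggggTxxxx   [T -> g T x]
ggggTxxxx => gggggTxxxxx   [T -> g T x]
gggggTxxxxx => ggggggTxxxxxx   [T -> g T x]
ggggggTxxxxxx => gggggggTxxxxxxx   [T -> g T x]
gggggggTxxxxxxx => ggggggggxxxxxxxx   [T -> g x]

T => gTx => ggTxx => gggTxxx => ggggTxxxx => gggggTxxxxx => ggggggTxxxxxx => gggggggTxxxxxxx => ggggggggxxxxxxxx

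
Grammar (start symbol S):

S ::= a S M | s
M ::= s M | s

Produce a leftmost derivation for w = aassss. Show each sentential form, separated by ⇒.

S ⇒ aSM ⇒ aaSMM ⇒ aasMM ⇒ aassM ⇒ aasssM ⇒ aassss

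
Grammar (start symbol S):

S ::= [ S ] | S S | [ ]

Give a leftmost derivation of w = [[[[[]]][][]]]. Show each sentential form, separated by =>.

S => [S] => [[S]] => [[SS]] => [[SSS]] => [[[S]SS]] => [[[[S]]SS]] => [[[[[]]]SS]] => [[[[[]]][]S]] => [[[[[]]][][]]]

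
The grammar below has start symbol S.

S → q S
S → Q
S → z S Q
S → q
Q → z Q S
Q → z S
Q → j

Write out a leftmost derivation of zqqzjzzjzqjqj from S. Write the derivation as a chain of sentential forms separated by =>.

S => zSQ   [S → z S Q]
zSQ => zqSQ   [S → q S]
zqSQ => zqqSQ   [S → q S]
zqqSQ => zqqzSQQ   [S → z S Q]
zqqzSQQ => zqqzQQQ   [S → Q]
zqqzQQQ => zqqzjQQ   [Q → j]
zqqzjQQ => zqqzjzQSQ   [Q → z Q S]
zqqzjzQSQ => zqqzjzzQSSQ   [Q → z Q S]
zqqzjzzQSSQ => zqqzjzzjSSQ   [Q → j]
zqqzjzzjSSQ => zqqzjzzjzSQSQ   [S → z S Q]
zqqzjzzjzSQSQ => zqqzjzzjzqQSQ   [S → q]
zqqzjzzjzqQSQ => zqqzjzzjzqjSQ   [Q → j]
zqqzjzzjzqjSQ => zqqzjzzjzqjqQ   [S → q]
zqqzjzzjzqjqQ => zqqzjzzjzqjqj   [Q → j]

S=>zSQ=>zqSQ=>zqqSQ=>zqqzSQQ=>zqqzQQQ=>zqqzjQQ=>zqqzjzQSQ=>zqqzjzzQSSQ=>zqqzjzzjSSQ=>zqqzjzzjzSQSQ=>zqqzjzzjzqQSQ=>zqqzjzzjzqjSQ=>zqqzjzzjzqjqQ=>zqqzjzzjzqjqj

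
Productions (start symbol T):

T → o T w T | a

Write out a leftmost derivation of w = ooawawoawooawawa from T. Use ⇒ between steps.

T⇒oTwT⇒ooTwTwT⇒ooawTwT⇒ooawawT⇒ooawawoTwT⇒ooawawoawT⇒ooawawoawoTwT⇒ooawawoawooTwTwT⇒ooawawoawooawTwT⇒ooawawoawooawawT⇒ooawawoawooawawa

T ⇒ oTwT   [T → o T w T]
oTwT ⇒ ooTwTwT   [T → o T w T]
ooTwTwT ⇒ ooawTwT   [T → a]
ooawTwT ⇒ ooawawT   [T → a]
ooawawT ⇒ ooawawoTwT   [T → o T w T]
ooawawoTwT ⇒ ooawawoawT   [T → a]
ooawawoawT ⇒ ooawawoawoTwT   [T → o T w T]
ooawawoawoTwT ⇒ ooawawoawooTwTwT   [T → o T w T]
ooawawoawooTwTwT ⇒ ooawawoawooawTwT   [T → a]
ooawawoawooawTwT ⇒ ooawawoawooawawT   [T → a]
ooawawoawooawawT ⇒ ooawawoawooawawa   [T → a]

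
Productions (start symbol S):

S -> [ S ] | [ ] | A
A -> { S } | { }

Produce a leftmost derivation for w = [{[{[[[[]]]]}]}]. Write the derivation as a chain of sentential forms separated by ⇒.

S ⇒ [S] ⇒ [A] ⇒ [{S}] ⇒ [{[S]}] ⇒ [{[A]}] ⇒ [{[{S}]}] ⇒ [{[{[S]}]}] ⇒ [{[{[[S]]}]}] ⇒ [{[{[[[S]]]}]}] ⇒ [{[{[[[[]]]]}]}]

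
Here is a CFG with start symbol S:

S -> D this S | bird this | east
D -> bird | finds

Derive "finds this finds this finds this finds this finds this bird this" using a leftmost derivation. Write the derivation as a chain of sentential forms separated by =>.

S => D this S   [S -> D this S]
D this S => finds this S   [D -> finds]
finds this S => finds this D this S   [S -> D this S]
finds this D this S => finds this finds this S   [D -> finds]
finds this finds this S => finds this finds this D this S   [S -> D this S]
finds this finds this D this S => finds this finds this finds this S   [D -> finds]
finds this finds this finds this S => finds this finds this finds this D this S   [S -> D this S]
finds this finds this finds this D this S => finds this finds this finds this finds this S   [D -> finds]
finds this finds this finds this finds this S => finds this finds this finds this finds this D this S   [S -> D this S]
finds this finds this finds this finds this D this S => finds this finds this finds this finds this finds this S   [D -> finds]
finds this finds this finds this finds this finds this S => finds this finds this finds this finds this finds this bird this   [S -> bird this]

S => D this S => finds this S => finds this D this S => finds this finds this S => finds this finds this D this S => finds this finds this finds this S => finds this finds this finds this D this S => finds this finds this finds this finds this S => finds this finds this finds this finds this D this S => finds this finds this finds this finds this finds this S => finds this finds this finds this finds this finds this bird this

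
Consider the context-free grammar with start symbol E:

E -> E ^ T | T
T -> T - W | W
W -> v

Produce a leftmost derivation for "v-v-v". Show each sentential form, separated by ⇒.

E ⇒ T ⇒ T-W ⇒ T-W-W ⇒ W-W-W ⇒ v-W-W ⇒ v-v-W ⇒ v-v-v

E ⇒ T   [E -> T]
T ⇒ T-W   [T -> T - W]
T-W ⇒ T-W-W   [T -> T - W]
T-W-W ⇒ W-W-W   [T -> W]
W-W-W ⇒ v-W-W   [W -> v]
v-W-W ⇒ v-v-W   [W -> v]
v-v-W ⇒ v-v-v   [W -> v]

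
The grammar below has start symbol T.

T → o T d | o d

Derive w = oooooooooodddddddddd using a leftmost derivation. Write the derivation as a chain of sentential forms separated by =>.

T => oTd => ooTdd => oooTddd => ooooTdddd => oooooTddddd => ooooooTdddddd => oooooooTddddddd => ooooooooTdddddddd => oooooooooTddddddddd => oooooooooodddddddddd

T => oTd   [T → o T d]
oTd => ooTdd   [T → o T d]
ooTdd => oooTddd   [T → o T d]
oooTddd => ooooTdddd   [T → o T d]
ooooTdddd => oooooTddddd   [T → o T d]
oooooTddddd => ooooooTdddddd   [T → o T d]
ooooooTdddddd => oooooooTddddddd   [T → o T d]
oooooooTddddddd => ooooooooTdddddddd   [T → o T d]
ooooooooTdddddddd => oooooooooTddddddddd   [T → o T d]
oooooooooTddddddddd => oooooooooodddddddddd   [T → o d]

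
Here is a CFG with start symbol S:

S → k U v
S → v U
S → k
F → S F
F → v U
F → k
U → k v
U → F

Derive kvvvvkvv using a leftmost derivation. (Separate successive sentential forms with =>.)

S=>kUv=>kFv=>kvUv=>kvFv=>kvvUv=>kvvFv=>kvvvUv=>kvvvFv=>kvvvvUv=>kvvvvkvv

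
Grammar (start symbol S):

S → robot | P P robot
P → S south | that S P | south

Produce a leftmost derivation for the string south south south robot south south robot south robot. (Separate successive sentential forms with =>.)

S => P P robot   [S → P P robot]
P P robot => south P robot   [P → south]
south P robot => south S south robot   [P → S south]
south S south robot => south P P robot south robot   [S → P P robot]
south P P robot south robot => south S south P robot south robot   [P → S south]
south S south P robot south robot => south P P robot south P robot south robot   [S → P P robot]
south P P robot south P robot south robot => south south P robot south P robot south robot   [P → south]
south south P robot south P robot south robot => south south south robot south P robot south robot   [P → south]
south south south robot south P robot south robot => south south south robot south south robot south robot   [P → south]

S => P P robot => south P robot => south S south robot => south P P robot south robot => south S south P robot south robot => south P P robot south P robot south robot => south south P robot south P robot south robot => south south south robot south P robot south robot => south south south robot south south robot south robot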